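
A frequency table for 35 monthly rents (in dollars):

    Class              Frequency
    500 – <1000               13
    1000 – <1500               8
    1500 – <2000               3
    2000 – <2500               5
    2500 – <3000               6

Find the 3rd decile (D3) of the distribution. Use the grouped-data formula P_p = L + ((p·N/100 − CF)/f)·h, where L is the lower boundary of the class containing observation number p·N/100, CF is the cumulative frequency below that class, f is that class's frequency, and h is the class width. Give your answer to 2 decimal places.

903.85

N = 35; target position k = 30/100 · 35 = 10.5.
Cumulative frequencies: 13, 21, 24, 29, 35.
Observation 10.5 falls in the class 500 – <1000.
L = 500, CF = 0, f = 13, h = 500.
P30 = 500 + ((10.5 − 0)/13)·500 = 500 + 403.846 = 903.846.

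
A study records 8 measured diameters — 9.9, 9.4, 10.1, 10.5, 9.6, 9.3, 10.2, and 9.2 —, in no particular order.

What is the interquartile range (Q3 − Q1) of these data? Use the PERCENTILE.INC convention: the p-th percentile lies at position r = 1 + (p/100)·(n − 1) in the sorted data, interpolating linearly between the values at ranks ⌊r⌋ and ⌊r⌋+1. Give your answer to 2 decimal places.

Sorted: 9.2, 9.3, 9.4, 9.6, 9.9, 10.1, 10.2, 10.5.
n = 8.
P25: r = 2.75; ranks 2–3 are 9.3, 9.4; interpolating gives 9.375.
P75: r = 6.25; ranks 6–7 are 10.1, 10.2; interpolating gives 10.125.
Difference: 10.125 − 9.375 = 0.75.

0.75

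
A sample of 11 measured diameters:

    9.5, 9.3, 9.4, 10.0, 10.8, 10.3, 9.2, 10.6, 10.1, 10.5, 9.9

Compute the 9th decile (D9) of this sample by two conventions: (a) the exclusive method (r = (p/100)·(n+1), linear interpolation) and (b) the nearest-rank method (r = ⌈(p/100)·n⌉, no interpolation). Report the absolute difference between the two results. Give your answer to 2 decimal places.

0.16

Sorted: 9.2, 9.3, 9.4, 9.5, 9.9, 10.0, 10.1, 10.3, 10.5, 10.6, 10.8.
n = 11.
(a) r = 10.8; between ranks 10 (10.6) and 11 (10.8): 10.76.
(b) the nearest-rank method: rank 10 → 10.6.
|10.76 − 10.6| = 0.16.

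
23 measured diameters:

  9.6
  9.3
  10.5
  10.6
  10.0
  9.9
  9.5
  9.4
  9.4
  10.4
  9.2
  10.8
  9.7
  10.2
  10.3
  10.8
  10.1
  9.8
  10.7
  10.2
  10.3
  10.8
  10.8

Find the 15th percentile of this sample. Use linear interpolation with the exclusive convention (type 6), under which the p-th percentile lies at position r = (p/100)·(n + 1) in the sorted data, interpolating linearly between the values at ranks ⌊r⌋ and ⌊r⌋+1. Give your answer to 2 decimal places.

Sorted: 9.2, 9.3, 9.4, 9.4, 9.5, 9.6, 9.7, 9.8, 9.9, 10.0, 10.1, 10.2, 10.2, 10.3, 10.3, 10.4, 10.5, 10.6, 10.7, 10.8, 10.8, 10.8, 10.8.
n = 23.
r = (15/100)·(23 + 1) = 3.6.
Rank 3 is 9.4 and rank 4 is 9.4.
Interpolate: 9.4 + 0.6·(9.4 − 9.4) = 9.4 + 0.6·0 = 9.4.

9.40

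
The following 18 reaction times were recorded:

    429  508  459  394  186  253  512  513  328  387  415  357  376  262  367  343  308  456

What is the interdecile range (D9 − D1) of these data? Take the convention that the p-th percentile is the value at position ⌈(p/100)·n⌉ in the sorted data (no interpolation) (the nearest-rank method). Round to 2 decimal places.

Sorted: 186, 253, 262, 308, 328, 343, 357, 367, 376, 387, 394, 415, 429, 456, 459, 508, 512, 513.
n = 18.
P10: rank ⌈10/100·18⌉ = 2 → 253.
P90: rank ⌈90/100·18⌉ = 17 → 512.
Difference: 512 − 253 = 259.

259.00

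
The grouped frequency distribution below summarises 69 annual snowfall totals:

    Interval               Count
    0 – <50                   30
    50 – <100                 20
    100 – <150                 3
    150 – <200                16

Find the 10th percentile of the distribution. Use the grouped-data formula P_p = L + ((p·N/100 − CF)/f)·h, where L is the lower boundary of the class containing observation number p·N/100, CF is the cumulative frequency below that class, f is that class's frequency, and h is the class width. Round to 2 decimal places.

11.50

N = 69; target position k = 10/100 · 69 = 6.9.
Cumulative frequencies: 30, 50, 53, 69.
Observation 6.9 falls in the class 0 – <50.
L = 0, CF = 0, f = 30, h = 50.
P10 = 0 + ((6.9 − 0)/30)·50 = 0 + 11.5 = 11.5.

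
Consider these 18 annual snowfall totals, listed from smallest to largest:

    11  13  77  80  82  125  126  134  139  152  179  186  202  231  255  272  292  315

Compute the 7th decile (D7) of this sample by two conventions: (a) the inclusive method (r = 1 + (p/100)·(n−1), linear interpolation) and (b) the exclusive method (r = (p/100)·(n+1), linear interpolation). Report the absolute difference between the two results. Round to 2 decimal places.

n = 18.
(a) r = 12.9; between ranks 12 (186) and 13 (202): 200.4.
(b) r = 13.3; between ranks 13 (202) and 14 (231): 210.7.
|200.4 − 210.7| = 10.3.

10.30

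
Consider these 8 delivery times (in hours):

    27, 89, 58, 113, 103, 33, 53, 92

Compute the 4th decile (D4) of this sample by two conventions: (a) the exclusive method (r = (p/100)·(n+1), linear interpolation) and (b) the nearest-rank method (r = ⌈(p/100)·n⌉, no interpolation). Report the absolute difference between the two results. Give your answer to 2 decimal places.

2.00

Sorted: 27, 33, 53, 58, 89, 92, 103, 113.
n = 8.
(a) r = 3.6; between ranks 3 (53) and 4 (58): 56.
(b) the nearest-rank method: rank 4 → 58.
|56 − 58| = 2.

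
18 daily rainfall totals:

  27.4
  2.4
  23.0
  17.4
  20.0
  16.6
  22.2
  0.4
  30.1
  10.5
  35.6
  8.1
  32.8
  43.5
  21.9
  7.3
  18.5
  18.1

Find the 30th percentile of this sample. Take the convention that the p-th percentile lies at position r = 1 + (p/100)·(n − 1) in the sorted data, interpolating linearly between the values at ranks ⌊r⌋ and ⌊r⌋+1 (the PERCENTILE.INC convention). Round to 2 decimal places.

Sorted: 0.4, 2.4, 7.3, 8.1, 10.5, 16.6, 17.4, 18.1, 18.5, 20.0, 21.9, 22.2, 23.0, 27.4, 30.1, 32.8, 35.6, 43.5.
n = 18.
r = 1 + (30/100)·(18 − 1) = 1 + 5.1 = 6.1.
Rank 6 is 16.6 and rank 7 is 17.4.
Interpolate: 16.6 + 0.1·(17.4 − 16.6) = 16.6 + 0.1·0.8 = 16.68.

16.68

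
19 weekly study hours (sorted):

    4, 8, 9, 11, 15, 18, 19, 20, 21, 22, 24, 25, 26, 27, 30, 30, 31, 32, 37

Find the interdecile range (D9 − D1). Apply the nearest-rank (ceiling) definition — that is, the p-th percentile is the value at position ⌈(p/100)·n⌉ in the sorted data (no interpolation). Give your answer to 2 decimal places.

24.00

n = 19.
P10: rank ⌈10/100·19⌉ = 2 → 8.
P90: rank ⌈90/100·19⌉ = 18 → 32.
Difference: 32 − 8 = 24.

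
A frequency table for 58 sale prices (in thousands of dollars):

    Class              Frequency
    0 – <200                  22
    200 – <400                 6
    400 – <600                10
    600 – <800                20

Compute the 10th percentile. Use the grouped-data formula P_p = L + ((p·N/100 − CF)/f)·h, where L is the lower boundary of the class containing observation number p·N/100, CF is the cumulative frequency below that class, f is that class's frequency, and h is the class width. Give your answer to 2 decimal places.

52.73

N = 58; target position k = 10/100 · 58 = 5.8.
Cumulative frequencies: 22, 28, 38, 58.
Observation 5.8 falls in the class 0 – <200.
L = 0, CF = 0, f = 22, h = 200.
P10 = 0 + ((5.8 − 0)/22)·200 = 0 + 52.7273 = 52.7273.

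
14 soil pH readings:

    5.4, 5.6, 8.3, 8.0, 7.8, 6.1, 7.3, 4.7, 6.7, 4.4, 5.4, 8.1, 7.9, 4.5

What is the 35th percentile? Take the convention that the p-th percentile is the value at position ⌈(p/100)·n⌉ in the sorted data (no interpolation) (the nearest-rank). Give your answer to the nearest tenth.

Sorted: 4.4, 4.5, 4.7, 5.4, 5.4, 5.6, 6.1, 6.7, 7.3, 7.8, 7.9, 8.0, 8.1, 8.3.
n = 14.
Position = ⌈35/100 · 14⌉ = ⌈4.9⌉ = 5.
The value at rank 5 is 5.4.

5.4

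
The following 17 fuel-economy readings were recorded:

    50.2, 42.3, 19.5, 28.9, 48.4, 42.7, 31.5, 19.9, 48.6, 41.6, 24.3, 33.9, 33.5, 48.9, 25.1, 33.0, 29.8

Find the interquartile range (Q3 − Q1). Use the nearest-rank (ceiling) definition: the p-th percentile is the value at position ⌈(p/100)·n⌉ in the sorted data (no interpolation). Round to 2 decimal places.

13.80

Sorted: 19.5, 19.9, 24.3, 25.1, 28.9, 29.8, 31.5, 33.0, 33.5, 33.9, 41.6, 42.3, 42.7, 48.4, 48.6, 48.9, 50.2.
n = 17.
P25: rank ⌈25/100·17⌉ = 5 → 28.9.
P75: rank ⌈75/100·17⌉ = 13 → 42.7.
Difference: 42.7 − 28.9 = 13.8.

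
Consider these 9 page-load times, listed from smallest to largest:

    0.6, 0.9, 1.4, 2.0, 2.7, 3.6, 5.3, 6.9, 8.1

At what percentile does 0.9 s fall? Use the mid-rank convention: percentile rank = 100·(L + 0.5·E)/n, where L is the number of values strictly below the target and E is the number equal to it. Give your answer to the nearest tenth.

Count below 0.9: L = 1; count equal: E = 1; n = 9.
Percentile rank = 100·(1 + 0.5·1)/9 = 100·1.5/9 = 16.67.

16.7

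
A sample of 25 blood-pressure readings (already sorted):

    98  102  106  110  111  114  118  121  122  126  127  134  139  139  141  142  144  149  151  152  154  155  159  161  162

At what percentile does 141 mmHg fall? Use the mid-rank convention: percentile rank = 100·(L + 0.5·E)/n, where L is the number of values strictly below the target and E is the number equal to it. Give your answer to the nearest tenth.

58.0

Count below 141: L = 14; count equal: E = 1; n = 25.
Percentile rank = 100·(14 + 0.5·1)/25 = 100·14.5/25 = 58.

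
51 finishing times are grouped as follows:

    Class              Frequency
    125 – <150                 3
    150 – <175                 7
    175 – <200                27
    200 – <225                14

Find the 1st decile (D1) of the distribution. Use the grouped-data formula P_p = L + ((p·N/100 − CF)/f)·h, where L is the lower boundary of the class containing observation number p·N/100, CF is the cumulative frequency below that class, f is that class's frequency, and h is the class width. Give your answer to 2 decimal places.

N = 51; target position k = 10/100 · 51 = 5.1.
Cumulative frequencies: 3, 10, 37, 51.
Observation 5.1 falls in the class 150 – <175.
L = 150, CF = 3, f = 7, h = 25.
P10 = 150 + ((5.1 − 3)/7)·25 = 150 + 7.5 = 157.5.

157.50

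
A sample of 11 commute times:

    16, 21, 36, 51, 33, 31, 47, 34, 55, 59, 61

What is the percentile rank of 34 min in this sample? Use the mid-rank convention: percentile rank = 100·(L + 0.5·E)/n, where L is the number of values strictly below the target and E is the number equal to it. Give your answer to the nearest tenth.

40.9

Sorted: 16, 21, 31, 33, 34, 36, 47, 51, 55, 59, 61.
Count below 34: L = 4; count equal: E = 1; n = 11.
Percentile rank = 100·(4 + 0.5·1)/11 = 100·4.5/11 = 40.91.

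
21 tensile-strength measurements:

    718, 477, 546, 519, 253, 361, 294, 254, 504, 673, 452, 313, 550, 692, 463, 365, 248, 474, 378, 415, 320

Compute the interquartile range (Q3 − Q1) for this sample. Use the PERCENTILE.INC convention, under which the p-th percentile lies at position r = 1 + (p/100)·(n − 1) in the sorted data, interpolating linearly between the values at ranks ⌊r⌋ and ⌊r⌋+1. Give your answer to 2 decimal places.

199.00

Sorted: 248, 253, 254, 294, 313, 320, 361, 365, 378, 415, 452, 463, 474, 477, 504, 519, 546, 550, 673, 692, 718.
n = 21.
P25: r = 6 (integer) → 320.
P75: r = 16 (integer) → 519.
Difference: 519 − 320 = 199.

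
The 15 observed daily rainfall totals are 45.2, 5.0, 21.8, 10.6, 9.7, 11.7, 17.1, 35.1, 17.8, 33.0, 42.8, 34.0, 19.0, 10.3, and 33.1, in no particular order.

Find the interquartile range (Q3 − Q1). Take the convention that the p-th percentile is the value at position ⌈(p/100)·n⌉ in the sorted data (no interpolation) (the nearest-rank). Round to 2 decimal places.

23.40

Sorted: 5.0, 9.7, 10.3, 10.6, 11.7, 17.1, 17.8, 19.0, 21.8, 33.0, 33.1, 34.0, 35.1, 42.8, 45.2.
n = 15.
P25: rank ⌈25/100·15⌉ = 4 → 10.6.
P75: rank ⌈75/100·15⌉ = 12 → 34.
Difference: 34 − 10.6 = 23.4.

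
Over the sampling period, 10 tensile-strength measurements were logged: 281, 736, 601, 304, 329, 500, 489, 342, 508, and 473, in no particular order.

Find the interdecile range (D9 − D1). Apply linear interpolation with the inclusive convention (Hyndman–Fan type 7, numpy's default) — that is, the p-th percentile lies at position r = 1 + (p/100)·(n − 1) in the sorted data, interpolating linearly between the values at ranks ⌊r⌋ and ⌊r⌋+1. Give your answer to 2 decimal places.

Sorted: 281, 304, 329, 342, 473, 489, 500, 508, 601, 736.
n = 10.
P10: r = 1.9; ranks 1–2 are 281, 304; interpolating gives 301.7.
P90: r = 9.1; ranks 9–10 are 601, 736; interpolating gives 614.5.
Difference: 614.5 − 301.7 = 312.8.

312.80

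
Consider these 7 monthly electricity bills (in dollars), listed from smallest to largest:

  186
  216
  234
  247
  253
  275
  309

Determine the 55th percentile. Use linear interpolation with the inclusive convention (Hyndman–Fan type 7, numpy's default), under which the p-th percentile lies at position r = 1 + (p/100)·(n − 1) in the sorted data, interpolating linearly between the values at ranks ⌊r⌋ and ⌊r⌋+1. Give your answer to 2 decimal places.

n = 7.
r = 1 + (55/100)·(7 − 1) = 1 + 3.3 = 4.3.
Rank 4 is 247 and rank 5 is 253.
Interpolate: 247 + 0.3·(253 − 247) = 247 + 0.3·6 = 248.8.

248.80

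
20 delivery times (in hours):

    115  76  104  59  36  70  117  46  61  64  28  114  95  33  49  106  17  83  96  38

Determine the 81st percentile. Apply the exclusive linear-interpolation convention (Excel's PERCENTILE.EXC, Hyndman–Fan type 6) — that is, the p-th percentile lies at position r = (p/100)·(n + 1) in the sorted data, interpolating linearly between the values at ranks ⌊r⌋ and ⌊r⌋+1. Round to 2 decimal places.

Sorted: 17, 28, 33, 36, 38, 46, 49, 59, 61, 64, 70, 76, 83, 95, 96, 104, 106, 114, 115, 117.
n = 20.
r = (81/100)·(20 + 1) = 17.01.
Rank 17 is 106 and rank 18 is 114.
Interpolate: 106 + 0.01·(114 − 106) = 106 + 0.01·8 = 106.08.

106.08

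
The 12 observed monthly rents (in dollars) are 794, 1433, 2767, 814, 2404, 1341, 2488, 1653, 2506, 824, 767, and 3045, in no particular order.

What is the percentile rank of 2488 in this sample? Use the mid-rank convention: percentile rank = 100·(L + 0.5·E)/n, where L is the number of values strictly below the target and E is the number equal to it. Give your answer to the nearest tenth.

70.8

Sorted: 767, 794, 814, 824, 1341, 1433, 1653, 2404, 2488, 2506, 2767, 3045.
Count below 2488: L = 8; count equal: E = 1; n = 12.
Percentile rank = 100·(8 + 0.5·1)/12 = 100·8.5/12 = 70.83.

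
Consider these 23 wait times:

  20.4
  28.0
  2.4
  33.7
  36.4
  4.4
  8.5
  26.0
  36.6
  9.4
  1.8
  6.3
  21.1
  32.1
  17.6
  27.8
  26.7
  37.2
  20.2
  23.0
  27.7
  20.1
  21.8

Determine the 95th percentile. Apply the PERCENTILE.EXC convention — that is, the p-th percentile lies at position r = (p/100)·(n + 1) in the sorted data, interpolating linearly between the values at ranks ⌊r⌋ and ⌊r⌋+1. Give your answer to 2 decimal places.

Sorted: 1.8, 2.4, 4.4, 6.3, 8.5, 9.4, 17.6, 20.1, 20.2, 20.4, 21.1, 21.8, 23.0, 26.0, 26.7, 27.7, 27.8, 28.0, 32.1, 33.7, 36.4, 36.6, 37.2.
n = 23.
r = (95/100)·(23 + 1) = 22.8.
Rank 22 is 36.6 and rank 23 is 37.2.
Interpolate: 36.6 + 0.8·(37.2 − 36.6) = 36.6 + 0.8·0.6 = 37.08.

37.08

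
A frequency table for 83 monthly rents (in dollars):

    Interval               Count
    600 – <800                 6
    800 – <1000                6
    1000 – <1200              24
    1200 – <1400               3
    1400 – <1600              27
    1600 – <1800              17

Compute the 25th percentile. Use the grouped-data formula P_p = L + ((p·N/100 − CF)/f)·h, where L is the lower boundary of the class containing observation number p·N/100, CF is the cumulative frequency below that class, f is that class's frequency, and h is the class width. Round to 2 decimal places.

1072.92

N = 83; target position k = 25/100 · 83 = 20.75.
Cumulative frequencies: 6, 12, 36, 39, 66, 83.
Observation 20.75 falls in the class 1000 – <1200.
L = 1000, CF = 12, f = 24, h = 200.
P25 = 1000 + ((20.75 − 12)/24)·200 = 1000 + 72.9167 = 1072.92.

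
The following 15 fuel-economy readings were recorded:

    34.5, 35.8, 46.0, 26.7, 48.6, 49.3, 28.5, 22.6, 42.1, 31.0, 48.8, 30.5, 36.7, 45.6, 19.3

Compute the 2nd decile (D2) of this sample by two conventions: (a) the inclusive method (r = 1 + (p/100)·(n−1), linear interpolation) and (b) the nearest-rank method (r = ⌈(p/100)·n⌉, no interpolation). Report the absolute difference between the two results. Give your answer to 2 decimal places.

Sorted: 19.3, 22.6, 26.7, 28.5, 30.5, 31.0, 34.5, 35.8, 36.7, 42.1, 45.6, 46.0, 48.6, 48.8, 49.3.
n = 15.
(a) r = 3.8; between ranks 3 (26.7) and 4 (28.5): 28.14.
(b) the nearest-rank method: rank 3 → 26.7.
|28.14 − 26.7| = 1.44.

1.44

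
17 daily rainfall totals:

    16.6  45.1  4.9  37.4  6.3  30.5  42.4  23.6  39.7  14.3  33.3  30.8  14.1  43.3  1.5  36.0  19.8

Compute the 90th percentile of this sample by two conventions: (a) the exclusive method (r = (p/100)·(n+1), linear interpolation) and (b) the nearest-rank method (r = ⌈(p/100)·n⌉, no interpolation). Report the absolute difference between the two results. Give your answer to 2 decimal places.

0.36

Sorted: 1.5, 4.9, 6.3, 14.1, 14.3, 16.6, 19.8, 23.6, 30.5, 30.8, 33.3, 36.0, 37.4, 39.7, 42.4, 43.3, 45.1.
n = 17.
(a) r = 16.2; between ranks 16 (43.3) and 17 (45.1): 43.66.
(b) the nearest-rank method: rank 16 → 43.3.
|43.66 − 43.3| = 0.36.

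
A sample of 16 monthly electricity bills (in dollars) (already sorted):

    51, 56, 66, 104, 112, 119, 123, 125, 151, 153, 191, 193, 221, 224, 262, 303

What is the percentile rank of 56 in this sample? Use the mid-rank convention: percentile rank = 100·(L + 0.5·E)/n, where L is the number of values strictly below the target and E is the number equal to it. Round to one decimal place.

9.4

Count below 56: L = 1; count equal: E = 1; n = 16.
Percentile rank = 100·(1 + 0.5·1)/16 = 100·1.5/16 = 9.375.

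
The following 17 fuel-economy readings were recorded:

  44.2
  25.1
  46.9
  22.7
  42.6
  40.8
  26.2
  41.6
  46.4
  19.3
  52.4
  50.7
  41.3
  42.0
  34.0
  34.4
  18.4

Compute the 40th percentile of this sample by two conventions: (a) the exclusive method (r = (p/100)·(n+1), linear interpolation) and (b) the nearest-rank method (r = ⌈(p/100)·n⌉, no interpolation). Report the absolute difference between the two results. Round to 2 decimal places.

1.28

Sorted: 18.4, 19.3, 22.7, 25.1, 26.2, 34.0, 34.4, 40.8, 41.3, 41.6, 42.0, 42.6, 44.2, 46.4, 46.9, 50.7, 52.4.
n = 17.
(a) r = 7.2; between ranks 7 (34.4) and 8 (40.8): 35.68.
(b) the nearest-rank method: rank 7 → 34.4.
|35.68 − 34.4| = 1.28.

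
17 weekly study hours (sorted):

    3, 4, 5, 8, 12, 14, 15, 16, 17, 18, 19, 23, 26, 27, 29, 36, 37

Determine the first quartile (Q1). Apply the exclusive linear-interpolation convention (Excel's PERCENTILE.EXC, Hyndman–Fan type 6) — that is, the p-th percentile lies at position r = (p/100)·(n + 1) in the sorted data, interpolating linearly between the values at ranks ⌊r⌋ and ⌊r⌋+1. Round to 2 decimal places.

10.00

n = 17.
r = (25/100)·(17 + 1) = 4.5.
Rank 4 is 8 and rank 5 is 12.
Interpolate: 8 + 0.5·(12 − 8) = 8 + 0.5·4 = 10.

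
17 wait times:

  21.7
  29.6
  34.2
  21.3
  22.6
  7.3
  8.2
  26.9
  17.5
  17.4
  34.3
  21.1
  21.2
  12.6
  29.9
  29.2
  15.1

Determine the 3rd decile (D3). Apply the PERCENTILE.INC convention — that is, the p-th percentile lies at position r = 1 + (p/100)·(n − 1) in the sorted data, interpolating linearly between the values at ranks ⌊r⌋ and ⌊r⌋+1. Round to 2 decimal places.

Sorted: 7.3, 8.2, 12.6, 15.1, 17.4, 17.5, 21.1, 21.2, 21.3, 21.7, 22.6, 26.9, 29.2, 29.6, 29.9, 34.2, 34.3.
n = 17.
r = 1 + (30/100)·(17 − 1) = 1 + 4.8 = 5.8.
Rank 5 is 17.4 and rank 6 is 17.5.
Interpolate: 17.4 + 0.8·(17.5 − 17.4) = 17.4 + 0.8·0.1 = 17.48.

17.48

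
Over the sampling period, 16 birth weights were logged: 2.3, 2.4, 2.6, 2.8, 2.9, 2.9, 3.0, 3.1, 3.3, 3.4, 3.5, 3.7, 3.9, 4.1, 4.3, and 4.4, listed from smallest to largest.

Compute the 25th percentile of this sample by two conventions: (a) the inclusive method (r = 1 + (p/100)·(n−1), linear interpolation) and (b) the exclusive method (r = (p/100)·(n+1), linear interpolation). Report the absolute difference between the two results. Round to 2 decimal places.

n = 16.
(a) r = 4.75; between ranks 4 (2.8) and 5 (2.9): 2.875.
(b) r = 4.25; between ranks 4 (2.8) and 5 (2.9): 2.825.
|2.875 − 2.825| = 0.05.

0.05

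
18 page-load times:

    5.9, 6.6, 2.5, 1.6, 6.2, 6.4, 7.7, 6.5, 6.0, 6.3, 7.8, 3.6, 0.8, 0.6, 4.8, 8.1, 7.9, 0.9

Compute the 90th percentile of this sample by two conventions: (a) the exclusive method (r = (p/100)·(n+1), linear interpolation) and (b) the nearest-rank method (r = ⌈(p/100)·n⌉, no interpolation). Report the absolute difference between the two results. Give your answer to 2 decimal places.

Sorted: 0.6, 0.8, 0.9, 1.6, 2.5, 3.6, 4.8, 5.9, 6.0, 6.2, 6.3, 6.4, 6.5, 6.6, 7.7, 7.8, 7.9, 8.1.
n = 18.
(a) r = 17.1; between ranks 17 (7.9) and 18 (8.1): 7.92.
(b) the nearest-rank method: rank 17 → 7.9.
|7.92 − 7.9| = 0.02.

0.02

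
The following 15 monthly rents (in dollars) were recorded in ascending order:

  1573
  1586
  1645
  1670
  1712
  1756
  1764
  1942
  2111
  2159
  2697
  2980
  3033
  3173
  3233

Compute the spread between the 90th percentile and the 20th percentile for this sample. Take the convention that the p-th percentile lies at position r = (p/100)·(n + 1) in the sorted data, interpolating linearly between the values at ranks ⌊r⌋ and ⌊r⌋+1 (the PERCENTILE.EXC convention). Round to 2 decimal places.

1547.00

n = 15.
P20: r = 3.2; ranks 3–4 are 1645, 1670; interpolating gives 1650.
P90: r = 14.4; ranks 14–15 are 3173, 3233; interpolating gives 3197.
Difference: 3197 − 1650 = 1547.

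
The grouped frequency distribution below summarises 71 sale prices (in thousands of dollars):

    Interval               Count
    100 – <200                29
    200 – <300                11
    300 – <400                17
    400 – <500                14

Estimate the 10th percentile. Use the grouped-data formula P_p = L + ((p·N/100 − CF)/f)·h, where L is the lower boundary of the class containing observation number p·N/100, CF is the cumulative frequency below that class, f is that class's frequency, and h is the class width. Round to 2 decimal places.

124.48

N = 71; target position k = 10/100 · 71 = 7.1.
Cumulative frequencies: 29, 40, 57, 71.
Observation 7.1 falls in the class 100 – <200.
L = 100, CF = 0, f = 29, h = 100.
P10 = 100 + ((7.1 − 0)/29)·100 = 100 + 24.4828 = 124.483.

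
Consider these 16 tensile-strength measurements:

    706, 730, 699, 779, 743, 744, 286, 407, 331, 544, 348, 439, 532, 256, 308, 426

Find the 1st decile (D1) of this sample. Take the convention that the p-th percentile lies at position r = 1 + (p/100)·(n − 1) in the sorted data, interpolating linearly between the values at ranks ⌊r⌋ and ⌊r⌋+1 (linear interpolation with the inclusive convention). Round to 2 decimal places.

297.00

Sorted: 256, 286, 308, 331, 348, 407, 426, 439, 532, 544, 699, 706, 730, 743, 744, 779.
n = 16.
r = 1 + (10/100)·(16 − 1) = 1 + 1.5 = 2.5.
Rank 2 is 286 and rank 3 is 308.
Interpolate: 286 + 0.5·(308 − 286) = 286 + 0.5·22 = 297.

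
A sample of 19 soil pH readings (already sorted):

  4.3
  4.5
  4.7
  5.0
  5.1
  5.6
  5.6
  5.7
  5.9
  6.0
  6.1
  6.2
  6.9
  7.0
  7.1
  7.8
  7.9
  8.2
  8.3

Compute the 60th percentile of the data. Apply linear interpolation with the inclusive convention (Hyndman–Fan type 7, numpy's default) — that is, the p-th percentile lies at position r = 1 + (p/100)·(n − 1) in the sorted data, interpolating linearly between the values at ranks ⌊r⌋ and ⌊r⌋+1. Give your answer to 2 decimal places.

6.18

n = 19.
r = 1 + (60/100)·(19 − 1) = 1 + 10.8 = 11.8.
Rank 11 is 6.1 and rank 12 is 6.2.
Interpolate: 6.1 + 0.8·(6.2 − 6.1) = 6.1 + 0.8·0.1 = 6.18.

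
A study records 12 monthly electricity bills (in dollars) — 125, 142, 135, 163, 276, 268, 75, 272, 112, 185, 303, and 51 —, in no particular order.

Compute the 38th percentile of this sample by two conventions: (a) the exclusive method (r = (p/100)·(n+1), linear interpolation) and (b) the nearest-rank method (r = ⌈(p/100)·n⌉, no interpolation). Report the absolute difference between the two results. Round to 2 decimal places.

0.60

Sorted: 51, 75, 112, 125, 135, 142, 163, 185, 268, 272, 276, 303.
n = 12.
(a) r = 4.94; between ranks 4 (125) and 5 (135): 134.4.
(b) the nearest-rank method: rank 5 → 135.
|134.4 − 135| = 0.6.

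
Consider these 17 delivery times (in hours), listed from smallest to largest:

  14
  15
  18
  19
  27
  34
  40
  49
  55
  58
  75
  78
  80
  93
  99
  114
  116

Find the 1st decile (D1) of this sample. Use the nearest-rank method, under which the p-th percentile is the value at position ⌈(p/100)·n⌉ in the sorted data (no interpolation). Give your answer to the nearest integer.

n = 17.
Position = ⌈10/100 · 17⌉ = ⌈1.7⌉ = 2.
The value at rank 2 is 15.

15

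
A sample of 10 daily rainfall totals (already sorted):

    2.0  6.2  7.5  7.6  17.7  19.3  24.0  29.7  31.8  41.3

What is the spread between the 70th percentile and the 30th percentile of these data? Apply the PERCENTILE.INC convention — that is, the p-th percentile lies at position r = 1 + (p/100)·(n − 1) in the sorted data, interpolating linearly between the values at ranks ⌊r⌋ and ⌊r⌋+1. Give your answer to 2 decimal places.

n = 10.
P30: r = 3.7; ranks 3–4 are 7.5, 7.6; interpolating gives 7.57.
P70: r = 7.3; ranks 7–8 are 24.0, 29.7; interpolating gives 25.71.
Difference: 25.71 − 7.57 = 18.14.

18.14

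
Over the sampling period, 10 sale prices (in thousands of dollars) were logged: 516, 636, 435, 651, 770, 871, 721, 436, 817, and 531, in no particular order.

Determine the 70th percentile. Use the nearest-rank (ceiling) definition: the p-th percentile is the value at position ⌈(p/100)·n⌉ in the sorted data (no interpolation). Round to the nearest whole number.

721

Sorted: 435, 436, 516, 531, 636, 651, 721, 770, 817, 871.
n = 10.
Position = ⌈70/100 · 10⌉ = ⌈7⌉ = 7.
The value at rank 7 is 721.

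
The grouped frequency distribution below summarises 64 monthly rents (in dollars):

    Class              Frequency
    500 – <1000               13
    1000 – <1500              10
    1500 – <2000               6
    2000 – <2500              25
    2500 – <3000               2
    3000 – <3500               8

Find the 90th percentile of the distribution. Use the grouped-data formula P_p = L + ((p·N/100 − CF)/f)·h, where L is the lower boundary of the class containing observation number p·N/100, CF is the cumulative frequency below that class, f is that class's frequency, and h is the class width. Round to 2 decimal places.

N = 64; target position k = 90/100 · 64 = 57.6.
Cumulative frequencies: 13, 23, 29, 54, 56, 64.
Observation 57.6 falls in the class 3000 – <3500.
L = 3000, CF = 56, f = 8, h = 500.
P90 = 3000 + ((57.6 − 56)/8)·500 = 3000 + 100 = 3100.

3100.00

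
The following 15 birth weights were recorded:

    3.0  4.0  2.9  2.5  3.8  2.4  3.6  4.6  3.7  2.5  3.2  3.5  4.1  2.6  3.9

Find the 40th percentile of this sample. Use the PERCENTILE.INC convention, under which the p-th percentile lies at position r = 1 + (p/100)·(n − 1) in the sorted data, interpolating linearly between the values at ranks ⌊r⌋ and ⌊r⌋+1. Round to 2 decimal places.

Sorted: 2.4, 2.5, 2.5, 2.6, 2.9, 3.0, 3.2, 3.5, 3.6, 3.7, 3.8, 3.9, 4.0, 4.1, 4.6.
n = 15.
r = 1 + (40/100)·(15 − 1) = 1 + 5.6 = 6.6.
Rank 6 is 3.0 and rank 7 is 3.2.
Interpolate: 3.0 + 0.6·(3.2 − 3.0) = 3.0 + 0.6·0.2 = 3.12.

3.12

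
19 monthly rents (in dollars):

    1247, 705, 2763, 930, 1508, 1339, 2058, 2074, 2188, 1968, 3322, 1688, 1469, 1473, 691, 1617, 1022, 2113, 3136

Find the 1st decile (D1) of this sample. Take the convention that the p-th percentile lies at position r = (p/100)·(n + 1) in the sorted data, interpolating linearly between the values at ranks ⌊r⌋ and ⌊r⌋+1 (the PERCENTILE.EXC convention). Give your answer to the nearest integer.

705

Sorted: 691, 705, 930, 1022, 1247, 1339, 1469, 1473, 1508, 1617, 1688, 1968, 2058, 2074, 2113, 2188, 2763, 3136, 3322.
n = 19.
r = (10/100)·(19 + 1) = 2.
r is an integer, so P10 is the value at rank 2: 705.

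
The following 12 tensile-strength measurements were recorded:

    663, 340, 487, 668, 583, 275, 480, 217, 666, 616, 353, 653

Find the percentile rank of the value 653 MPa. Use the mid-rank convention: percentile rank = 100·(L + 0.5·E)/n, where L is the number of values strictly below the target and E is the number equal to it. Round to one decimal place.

Sorted: 217, 275, 340, 353, 480, 487, 583, 616, 653, 663, 666, 668.
Count below 653: L = 8; count equal: E = 1; n = 12.
Percentile rank = 100·(8 + 0.5·1)/12 = 100·8.5/12 = 70.83.

70.8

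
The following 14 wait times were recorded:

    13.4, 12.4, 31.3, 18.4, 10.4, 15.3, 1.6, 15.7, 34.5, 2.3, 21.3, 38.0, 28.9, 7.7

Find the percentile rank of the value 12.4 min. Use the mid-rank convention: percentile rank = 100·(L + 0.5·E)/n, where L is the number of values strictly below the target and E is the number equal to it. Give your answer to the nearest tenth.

32.1

Sorted: 1.6, 2.3, 7.7, 10.4, 12.4, 13.4, 15.3, 15.7, 18.4, 21.3, 28.9, 31.3, 34.5, 38.0.
Count below 12.4: L = 4; count equal: E = 1; n = 14.
Percentile rank = 100·(4 + 0.5·1)/14 = 100·4.5/14 = 32.14.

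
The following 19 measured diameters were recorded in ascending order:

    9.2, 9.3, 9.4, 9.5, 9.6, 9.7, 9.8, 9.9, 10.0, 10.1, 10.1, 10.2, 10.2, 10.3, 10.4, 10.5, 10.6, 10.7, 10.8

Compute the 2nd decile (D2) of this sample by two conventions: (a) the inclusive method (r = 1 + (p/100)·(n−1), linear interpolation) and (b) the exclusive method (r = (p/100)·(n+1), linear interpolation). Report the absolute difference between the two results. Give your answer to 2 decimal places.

n = 19.
(a) r = 4.6; between ranks 4 (9.5) and 5 (9.6): 9.56.
(b) r = 4 → value at rank 4 = 9.5.
|9.56 − 9.5| = 0.06.

0.06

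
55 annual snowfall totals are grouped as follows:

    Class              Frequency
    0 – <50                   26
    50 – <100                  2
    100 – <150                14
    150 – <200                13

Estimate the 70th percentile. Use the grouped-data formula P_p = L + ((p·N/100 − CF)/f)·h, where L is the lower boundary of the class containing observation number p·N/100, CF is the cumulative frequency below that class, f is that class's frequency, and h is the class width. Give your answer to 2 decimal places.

137.50

N = 55; target position k = 70/100 · 55 = 38.5.
Cumulative frequencies: 26, 28, 42, 55.
Observation 38.5 falls in the class 100 – <150.
L = 100, CF = 28, f = 14, h = 50.
P70 = 100 + ((38.5 − 28)/14)·50 = 100 + 37.5 = 137.5.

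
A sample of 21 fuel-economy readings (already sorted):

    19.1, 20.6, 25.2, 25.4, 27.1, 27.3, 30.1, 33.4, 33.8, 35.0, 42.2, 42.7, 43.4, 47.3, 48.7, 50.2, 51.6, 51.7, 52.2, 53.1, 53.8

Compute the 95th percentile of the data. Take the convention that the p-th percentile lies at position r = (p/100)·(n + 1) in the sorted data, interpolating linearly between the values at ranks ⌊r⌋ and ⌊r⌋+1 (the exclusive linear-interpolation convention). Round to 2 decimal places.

n = 21.
r = (95/100)·(21 + 1) = 20.9.
Rank 20 is 53.1 and rank 21 is 53.8.
Interpolate: 53.1 + 0.9·(53.8 − 53.1) = 53.1 + 0.9·0.7 = 53.73.

53.73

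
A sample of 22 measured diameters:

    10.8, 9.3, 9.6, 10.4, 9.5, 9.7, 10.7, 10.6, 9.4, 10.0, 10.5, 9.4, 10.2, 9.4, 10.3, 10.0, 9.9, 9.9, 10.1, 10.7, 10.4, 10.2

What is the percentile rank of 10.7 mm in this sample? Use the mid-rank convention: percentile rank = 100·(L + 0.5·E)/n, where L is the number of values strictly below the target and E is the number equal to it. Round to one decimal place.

Sorted: 9.3, 9.4, 9.4, 9.4, 9.5, 9.6, 9.7, 9.9, 9.9, 10.0, 10.0, 10.1, 10.2, 10.2, 10.3, 10.4, 10.4, 10.5, 10.6, 10.7, 10.7, 10.8.
Count below 10.7: L = 19; count equal: E = 2; n = 22.
Percentile rank = 100·(19 + 0.5·2)/22 = 100·20/22 = 90.91.

90.9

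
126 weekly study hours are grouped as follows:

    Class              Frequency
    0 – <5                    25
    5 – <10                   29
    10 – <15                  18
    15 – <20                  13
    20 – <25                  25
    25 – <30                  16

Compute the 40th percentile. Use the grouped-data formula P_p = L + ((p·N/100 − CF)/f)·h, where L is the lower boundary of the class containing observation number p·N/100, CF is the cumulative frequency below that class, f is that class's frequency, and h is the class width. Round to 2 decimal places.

9.38

N = 126; target position k = 40/100 · 126 = 50.4.
Cumulative frequencies: 25, 54, 72, 85, 110, 126.
Observation 50.4 falls in the class 5 – <10.
L = 5, CF = 25, f = 29, h = 5.
P40 = 5 + ((50.4 − 25)/29)·5 = 5 + 4.37931 = 9.37931.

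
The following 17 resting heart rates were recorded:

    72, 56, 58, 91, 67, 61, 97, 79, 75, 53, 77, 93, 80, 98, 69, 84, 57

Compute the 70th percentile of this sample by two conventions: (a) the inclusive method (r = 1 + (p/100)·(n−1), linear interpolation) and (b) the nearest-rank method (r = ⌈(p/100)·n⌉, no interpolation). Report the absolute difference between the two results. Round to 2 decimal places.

Sorted: 53, 56, 57, 58, 61, 67, 69, 72, 75, 77, 79, 80, 84, 91, 93, 97, 98.
n = 17.
(a) r = 12.2; between ranks 12 (80) and 13 (84): 80.8.
(b) the nearest-rank method: rank 12 → 80.
|80.8 − 80| = 0.8.

0.80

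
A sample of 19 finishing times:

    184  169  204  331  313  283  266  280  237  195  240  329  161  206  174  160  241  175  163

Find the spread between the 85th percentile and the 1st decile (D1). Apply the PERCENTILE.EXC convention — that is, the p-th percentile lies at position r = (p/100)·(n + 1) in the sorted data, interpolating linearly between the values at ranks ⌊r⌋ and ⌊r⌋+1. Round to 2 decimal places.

152.00

Sorted: 160, 161, 163, 169, 174, 175, 184, 195, 204, 206, 237, 240, 241, 266, 280, 283, 313, 329, 331.
n = 19.
P10: r = 2 (integer) → 161.
P85: r = 17 (integer) → 313.
Difference: 313 − 161 = 152.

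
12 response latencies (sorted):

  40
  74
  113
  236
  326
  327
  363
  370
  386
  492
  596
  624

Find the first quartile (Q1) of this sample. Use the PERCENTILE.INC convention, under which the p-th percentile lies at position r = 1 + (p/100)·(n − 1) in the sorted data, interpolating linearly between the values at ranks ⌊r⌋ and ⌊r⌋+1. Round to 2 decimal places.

205.25

n = 12.
r = 1 + (25/100)·(12 − 1) = 1 + 2.75 = 3.75.
Rank 3 is 113 and rank 4 is 236.
Interpolate: 113 + 0.75·(236 − 113) = 113 + 0.75·123 = 205.25.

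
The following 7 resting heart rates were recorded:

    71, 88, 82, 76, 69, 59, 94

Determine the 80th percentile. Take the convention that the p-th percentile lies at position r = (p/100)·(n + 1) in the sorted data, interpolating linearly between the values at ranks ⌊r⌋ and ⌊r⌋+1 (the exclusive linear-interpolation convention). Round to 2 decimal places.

Sorted: 59, 69, 71, 76, 82, 88, 94.
n = 7.
r = (80/100)·(7 + 1) = 6.4.
Rank 6 is 88 and rank 7 is 94.
Interpolate: 88 + 0.4·(94 − 88) = 88 + 0.4·6 = 90.4.

90.40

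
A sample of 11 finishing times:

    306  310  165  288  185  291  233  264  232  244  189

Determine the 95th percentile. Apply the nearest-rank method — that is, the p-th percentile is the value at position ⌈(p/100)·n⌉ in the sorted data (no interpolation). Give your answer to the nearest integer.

Sorted: 165, 185, 189, 232, 233, 244, 264, 288, 291, 306, 310.
n = 11.
Position = ⌈95/100 · 11⌉ = ⌈10.45⌉ = 11.
The value at rank 11 is 310.

310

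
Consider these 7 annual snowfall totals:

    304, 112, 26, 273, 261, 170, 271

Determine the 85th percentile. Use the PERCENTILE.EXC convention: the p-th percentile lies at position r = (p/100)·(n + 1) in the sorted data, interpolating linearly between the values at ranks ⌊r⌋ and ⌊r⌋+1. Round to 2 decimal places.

Sorted: 26, 112, 170, 261, 271, 273, 304.
n = 7.
r = (85/100)·(7 + 1) = 6.8.
Rank 6 is 273 and rank 7 is 304.
Interpolate: 273 + 0.8·(304 − 273) = 273 + 0.8·31 = 297.8.

297.80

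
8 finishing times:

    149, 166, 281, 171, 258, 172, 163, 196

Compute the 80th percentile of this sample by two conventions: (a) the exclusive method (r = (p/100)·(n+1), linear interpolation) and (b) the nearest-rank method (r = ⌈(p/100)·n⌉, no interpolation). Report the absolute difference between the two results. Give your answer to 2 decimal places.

Sorted: 149, 163, 166, 171, 172, 196, 258, 281.
n = 8.
(a) r = 7.2; between ranks 7 (258) and 8 (281): 262.6.
(b) the nearest-rank method: rank 7 → 258.
|262.6 − 258| = 4.6.

4.60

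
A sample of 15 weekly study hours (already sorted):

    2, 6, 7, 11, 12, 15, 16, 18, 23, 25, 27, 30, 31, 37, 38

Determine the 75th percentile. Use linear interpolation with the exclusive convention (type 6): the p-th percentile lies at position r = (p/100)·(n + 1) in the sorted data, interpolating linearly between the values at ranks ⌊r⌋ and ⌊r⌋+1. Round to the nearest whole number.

n = 15.
r = (75/100)·(15 + 1) = 12.
r is an integer, so P75 is the value at rank 12: 30.

30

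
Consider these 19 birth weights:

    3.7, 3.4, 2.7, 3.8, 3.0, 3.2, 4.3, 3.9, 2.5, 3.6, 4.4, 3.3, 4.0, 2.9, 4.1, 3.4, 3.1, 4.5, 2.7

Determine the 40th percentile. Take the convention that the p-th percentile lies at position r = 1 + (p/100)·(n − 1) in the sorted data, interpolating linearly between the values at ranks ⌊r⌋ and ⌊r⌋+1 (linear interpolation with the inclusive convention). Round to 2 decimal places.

3.32

Sorted: 2.5, 2.7, 2.7, 2.9, 3.0, 3.1, 3.2, 3.3, 3.4, 3.4, 3.6, 3.7, 3.8, 3.9, 4.0, 4.1, 4.3, 4.4, 4.5.
n = 19.
r = 1 + (40/100)·(19 − 1) = 1 + 7.2 = 8.2.
Rank 8 is 3.3 and rank 9 is 3.4.
Interpolate: 3.3 + 0.2·(3.4 − 3.3) = 3.3 + 0.2·0.1 = 3.32.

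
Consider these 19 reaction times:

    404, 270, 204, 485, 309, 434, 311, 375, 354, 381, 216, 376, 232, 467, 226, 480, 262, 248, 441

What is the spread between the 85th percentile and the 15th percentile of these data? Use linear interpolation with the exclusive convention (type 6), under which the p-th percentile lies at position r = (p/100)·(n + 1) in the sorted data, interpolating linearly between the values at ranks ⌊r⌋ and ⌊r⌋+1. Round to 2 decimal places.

Sorted: 204, 216, 226, 232, 248, 262, 270, 309, 311, 354, 375, 376, 381, 404, 434, 441, 467, 480, 485.
n = 19.
P15: r = 3 (integer) → 226.
P85: r = 17 (integer) → 467.
Difference: 467 − 226 = 241.

241.00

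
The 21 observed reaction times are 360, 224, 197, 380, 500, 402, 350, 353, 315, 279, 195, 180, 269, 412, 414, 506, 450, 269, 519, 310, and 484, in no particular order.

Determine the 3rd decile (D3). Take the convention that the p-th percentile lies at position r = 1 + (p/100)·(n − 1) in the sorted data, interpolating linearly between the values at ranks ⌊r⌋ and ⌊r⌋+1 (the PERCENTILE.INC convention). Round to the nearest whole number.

279

Sorted: 180, 195, 197, 224, 269, 269, 279, 310, 315, 350, 353, 360, 380, 402, 412, 414, 450, 484, 500, 506, 519.
n = 21.
r = 1 + (30/100)·(21 − 1) = 1 + 6 = 7.
r is an integer, so P30 is the value at rank 7: 279.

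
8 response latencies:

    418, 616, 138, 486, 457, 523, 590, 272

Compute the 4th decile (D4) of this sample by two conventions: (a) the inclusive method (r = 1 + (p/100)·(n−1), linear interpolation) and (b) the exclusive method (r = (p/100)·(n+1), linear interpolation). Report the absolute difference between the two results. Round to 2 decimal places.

7.80

Sorted: 138, 272, 418, 457, 486, 523, 590, 616.
n = 8.
(a) r = 3.8; between ranks 3 (418) and 4 (457): 449.2.
(b) r = 3.6; between ranks 3 (418) and 4 (457): 441.4.
|449.2 − 441.4| = 7.8.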